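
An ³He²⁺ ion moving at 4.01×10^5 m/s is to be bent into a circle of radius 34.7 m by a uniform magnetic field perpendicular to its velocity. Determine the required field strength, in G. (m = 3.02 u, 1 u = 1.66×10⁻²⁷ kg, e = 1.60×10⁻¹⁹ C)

qvB = mv²/r gives B = mv/(qr).
B = (5.01×10^-27)(4.01×10^5) / [(2×1.60×10^-19)(34.7)] = 1.81×10^-4 T.

B ≈ 1.81 G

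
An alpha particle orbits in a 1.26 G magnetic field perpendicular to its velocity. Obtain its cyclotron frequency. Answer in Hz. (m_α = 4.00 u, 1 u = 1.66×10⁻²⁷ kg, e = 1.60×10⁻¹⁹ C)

f = qB/(2πm) = (2×1.60×10^-19)(1.26×10^-4) / [2π(6.64×10^-27)] = 966 Hz.

f ≈ 966 Hz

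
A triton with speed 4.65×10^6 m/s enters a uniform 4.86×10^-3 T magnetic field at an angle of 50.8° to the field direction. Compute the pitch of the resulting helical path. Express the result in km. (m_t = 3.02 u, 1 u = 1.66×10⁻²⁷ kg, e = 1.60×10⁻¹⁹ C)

pitch ≈ 0.119 km

The velocity component along B is v∥ = v cos50.8° = 2.94×10^6 m/s.
The cyclotron period T = 2πm/(qB) = 4.05×10^-5 s is set by m, q, B alone.
Pitch = v∥·T = (2.94×10^6)(4.05×10^-5) = 119 m.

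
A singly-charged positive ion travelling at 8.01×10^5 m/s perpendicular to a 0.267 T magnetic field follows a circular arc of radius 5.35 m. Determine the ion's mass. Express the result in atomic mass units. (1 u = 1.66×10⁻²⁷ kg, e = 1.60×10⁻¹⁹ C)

m ≈ 172 u

qvB = mv²/r ⇒ m = qBr/v.
m = (1×1.60×10^-19)(0.267)(5.35) / (8.01×10^5) = 2.85×10^-25 kg = 172 u.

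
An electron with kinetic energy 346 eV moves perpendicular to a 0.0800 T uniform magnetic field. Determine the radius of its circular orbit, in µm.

Convert the energy: K = 346 eV = 5.54×10^-17 J.
v = √(2K/m) = √(2·5.54×10^-17/9.11×10^-31) = 1.10×10^7 m/s.
r = mv/(qB) = (9.11×10^-31)(1.10×10^7) / [(1×1.60×10^-19)(0.0800)] = 7.85×10^-4 m.

r ≈ 785 µm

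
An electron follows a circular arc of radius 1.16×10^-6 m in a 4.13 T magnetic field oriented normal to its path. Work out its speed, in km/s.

From qvB = mv²/r, v = qBr/m.
v = (1×1.60×10^-19)(4.13)(1.16×10^-6) / (9.11×10^-31) = 8.41×10^5 m/s.

v ≈ 841 km/s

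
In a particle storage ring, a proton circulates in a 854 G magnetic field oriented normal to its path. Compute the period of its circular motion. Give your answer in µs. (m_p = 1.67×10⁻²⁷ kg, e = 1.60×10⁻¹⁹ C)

T ≈ 0.768 µs

The cyclotron period is independent of speed: T = 2πm/(qB).
T = 2π(1.67×10^-27) / [(1×1.60×10^-19)(0.0854)] = 7.68×10^-7 s.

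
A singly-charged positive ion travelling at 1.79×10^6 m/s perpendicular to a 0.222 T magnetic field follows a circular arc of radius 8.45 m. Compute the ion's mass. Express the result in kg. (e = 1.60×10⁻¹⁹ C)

qvB = mv²/r ⇒ m = qBr/v.
m = (1×1.60×10^-19)(0.222)(8.45) / (1.79×10^6) = 1.68×10^-25 kg.

m ≈ 1.68×10^-25 kg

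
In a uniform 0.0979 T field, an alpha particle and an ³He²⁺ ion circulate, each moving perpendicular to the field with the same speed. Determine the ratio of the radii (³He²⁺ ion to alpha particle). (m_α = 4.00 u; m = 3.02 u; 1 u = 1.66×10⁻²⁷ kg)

ratio ≈ 0.755

r = mv/(qB) ⇒ at equal v, r ∝ m/q.
r_{³He²⁺ ion}/r_{alpha particle} = 0.755.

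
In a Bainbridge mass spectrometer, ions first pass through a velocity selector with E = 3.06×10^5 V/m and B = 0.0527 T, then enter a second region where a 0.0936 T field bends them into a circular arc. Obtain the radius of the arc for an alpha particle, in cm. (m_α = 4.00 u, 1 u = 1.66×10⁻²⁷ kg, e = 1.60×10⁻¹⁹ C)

The selector passes v = E/B = 3.06×10^5/0.0527 = 5.81×10^6 m/s.
In the deflection region, r = mv/(qB₂) = (6.64×10^-27)(5.81×10^6) / [(2×1.60×10^-19)(0.0936)] = 1.29 m.

r ≈ 129 cm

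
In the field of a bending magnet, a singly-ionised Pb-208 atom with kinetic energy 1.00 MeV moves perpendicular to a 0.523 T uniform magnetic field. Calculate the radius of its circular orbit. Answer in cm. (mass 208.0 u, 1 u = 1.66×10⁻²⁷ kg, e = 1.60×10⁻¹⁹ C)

Convert the energy: K = 1.00 MeV = 1.60×10^-13 J.
v = √(2K/m) = √(2·1.60×10^-13/3.45×10^-25) = 9.63×10^5 m/s.
r = mv/(qB) = (3.45×10^-25)(9.63×10^5) / [(1×1.60×10^-19)(0.523)] = 3.97 m.

r ≈ 397 cm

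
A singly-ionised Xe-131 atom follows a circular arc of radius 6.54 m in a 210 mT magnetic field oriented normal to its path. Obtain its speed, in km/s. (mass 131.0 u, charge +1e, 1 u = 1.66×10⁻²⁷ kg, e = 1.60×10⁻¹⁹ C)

From qvB = mv²/r, v = qBr/m.
v = (1×1.60×10^-19)(0.210)(6.54) / (2.17×10^-25) = 1.01×10^6 m/s.

v ≈ 1010 km/s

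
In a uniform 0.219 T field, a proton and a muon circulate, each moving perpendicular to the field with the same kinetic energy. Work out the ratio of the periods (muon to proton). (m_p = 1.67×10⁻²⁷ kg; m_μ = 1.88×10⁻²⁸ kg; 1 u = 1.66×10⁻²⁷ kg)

T = 2πm/(qB) is independent of speed, so T₂/T₁ = (m₂/q₂)/(m₁/q₁).
T_{muon}/T_{proton} = (1.88×10^-28/1e) / (1.67×10^-27/1e) = 0.113.

ratio ≈ 0.113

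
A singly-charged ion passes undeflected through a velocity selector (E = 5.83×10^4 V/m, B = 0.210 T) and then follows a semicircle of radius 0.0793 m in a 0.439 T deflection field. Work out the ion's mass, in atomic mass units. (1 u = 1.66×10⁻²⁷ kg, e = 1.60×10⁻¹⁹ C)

v = E/B₁ = 2.78×10^5 m/s.
From r = mv/(qB₂), m = qB₂r/v = (1×1.60×10^-19)(0.439)(0.0793) / (2.78×10^5) = 2.01×10^-26 kg.
In atomic mass units: m = 2.01×10^-26 / 1.66×10^-27 = 12.1 u.

m ≈ 12.1 u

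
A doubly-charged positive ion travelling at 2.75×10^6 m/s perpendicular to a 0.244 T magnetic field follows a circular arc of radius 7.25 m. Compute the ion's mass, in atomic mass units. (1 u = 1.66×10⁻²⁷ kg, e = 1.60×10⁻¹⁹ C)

m ≈ 124 u

qvB = mv²/r ⇒ m = qBr/v.
m = (2×1.60×10^-19)(0.244)(7.25) / (2.75×10^6) = 2.06×10^-25 kg = 124 u.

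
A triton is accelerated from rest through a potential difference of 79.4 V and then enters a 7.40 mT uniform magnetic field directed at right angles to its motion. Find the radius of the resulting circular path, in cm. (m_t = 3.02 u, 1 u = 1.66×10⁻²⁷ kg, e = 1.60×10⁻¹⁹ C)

r ≈ 30.1 cm

The kinetic energy gained is K = qV = (1×1.60×10^-19)(79.4) = 1.27×10^-17 J.
v = √(2K/m) = 7.12×10^4 m/s.
r = mv/(qB) = (5.01×10^-27)(7.12×10^4) / [(1×1.60×10^-19)(7.40×10^-3)] = 0.301 m.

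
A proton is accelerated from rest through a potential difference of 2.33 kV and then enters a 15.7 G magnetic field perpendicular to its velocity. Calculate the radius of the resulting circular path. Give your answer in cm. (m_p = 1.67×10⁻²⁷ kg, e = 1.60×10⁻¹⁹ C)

r ≈ 444 cm

The kinetic energy gained is K = qV = (1×1.60×10^-19)(2330) = 3.73×10^-16 J.
v = √(2K/m) = 6.68×10^5 m/s.
r = mv/(qB) = (1.67×10^-27)(6.68×10^5) / [(1×1.60×10^-19)(1.57×10^-3)] = 4.44 m.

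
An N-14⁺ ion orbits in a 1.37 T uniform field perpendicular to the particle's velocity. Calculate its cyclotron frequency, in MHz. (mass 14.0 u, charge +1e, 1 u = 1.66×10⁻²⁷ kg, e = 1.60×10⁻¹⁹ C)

f = qB/(2πm) = (1×1.60×10^-19)(1.37) / [2π(2.32×10^-26)] = 1.50×10^6 Hz.

f ≈ 1.50 MHz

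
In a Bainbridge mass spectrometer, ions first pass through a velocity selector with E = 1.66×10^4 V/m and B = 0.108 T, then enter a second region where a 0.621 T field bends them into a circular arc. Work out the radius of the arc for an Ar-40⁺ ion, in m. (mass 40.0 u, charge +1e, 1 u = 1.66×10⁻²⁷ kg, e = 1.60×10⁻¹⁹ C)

r ≈ 0.103 m

The selector passes v = E/B = 1.66×10^4/0.108 = 1.54×10^5 m/s.
In the deflection region, r = mv/(qB₂) = (6.64×10^-26)(1.54×10^5) / [(1×1.60×10^-19)(0.621)] = 0.103 m.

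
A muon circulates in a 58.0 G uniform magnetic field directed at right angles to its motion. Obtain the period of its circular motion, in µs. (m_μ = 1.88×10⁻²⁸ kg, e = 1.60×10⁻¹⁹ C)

T ≈ 1.27 µs

The cyclotron period is independent of speed: T = 2πm/(qB).
T = 2π(1.88×10^-28) / [(1×1.60×10^-19)(5.80×10^-3)] = 1.27×10^-6 s.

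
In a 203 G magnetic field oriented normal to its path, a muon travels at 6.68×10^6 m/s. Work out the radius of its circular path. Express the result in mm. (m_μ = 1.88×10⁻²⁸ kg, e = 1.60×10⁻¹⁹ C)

The magnetic force provides the centripetal force: qvB = mv²/r, so r = mv/(qB).
r = (1.88×10^-28 kg)(6.68×10^6 m/s) / [(1×1.60×10^-19 C)(0.0203 T)] = 0.387 m.

r ≈ 387 mm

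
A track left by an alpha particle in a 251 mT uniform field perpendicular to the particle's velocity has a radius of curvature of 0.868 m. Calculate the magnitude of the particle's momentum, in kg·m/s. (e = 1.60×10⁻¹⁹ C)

p ≈ 6.97×10^-20 kg·m/s

Since qvB = mv²/r, the momentum p = mv = qBr.
p = (2×1.60×10^-19)(0.251)(0.868) = 6.97×10^-20 kg·m/s.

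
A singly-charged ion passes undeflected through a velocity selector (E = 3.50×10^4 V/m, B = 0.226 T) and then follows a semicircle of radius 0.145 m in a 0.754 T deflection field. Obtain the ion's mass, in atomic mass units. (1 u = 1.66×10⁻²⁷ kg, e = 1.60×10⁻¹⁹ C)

m ≈ 68.0 u

v = E/B₁ = 1.55×10^5 m/s.
From r = mv/(qB₂), m = qB₂r/v = (1×1.60×10^-19)(0.754)(0.145) / (1.55×10^5) = 1.13×10^-25 kg.
In atomic mass units: m = 1.13×10^-25 / 1.66×10^-27 = 68.0 u.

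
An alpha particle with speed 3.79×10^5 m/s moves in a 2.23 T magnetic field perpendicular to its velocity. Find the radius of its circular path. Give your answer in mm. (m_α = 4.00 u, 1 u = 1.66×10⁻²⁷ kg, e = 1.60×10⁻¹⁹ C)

The magnetic force provides the centripetal force: qvB = mv²/r, so r = mv/(qB).
r = (6.64×10^-27 kg)(3.79×10^5 m/s) / [(2×1.60×10^-19 C)(2.23 T)] = 3.53×10^-3 m.

r ≈ 3.53 mm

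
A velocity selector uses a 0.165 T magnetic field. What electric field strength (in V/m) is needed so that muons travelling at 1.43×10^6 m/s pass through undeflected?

qE = qvB ⇒ E = vB = (1.43×10^6)(0.165) = 2.36×10^5 V/m.

E ≈ 2.36×10^5 V/m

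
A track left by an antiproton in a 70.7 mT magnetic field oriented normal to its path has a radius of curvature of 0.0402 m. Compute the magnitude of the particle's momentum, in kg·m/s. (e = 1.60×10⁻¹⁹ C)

p ≈ 4.55×10^-22 kg·m/s

Since qvB = mv²/r, the momentum p = mv = qBr.
p = (1×1.60×10^-19)(0.0707)(0.0402) = 4.55×10^-22 kg·m/s.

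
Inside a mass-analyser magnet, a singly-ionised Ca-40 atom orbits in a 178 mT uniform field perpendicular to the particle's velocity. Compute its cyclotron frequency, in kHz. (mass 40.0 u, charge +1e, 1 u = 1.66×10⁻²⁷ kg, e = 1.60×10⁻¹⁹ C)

f ≈ 68.3 kHz

f = qB/(2πm) = (1×1.60×10^-19)(0.178) / [2π(6.64×10^-26)] = 6.83×10^4 Hz.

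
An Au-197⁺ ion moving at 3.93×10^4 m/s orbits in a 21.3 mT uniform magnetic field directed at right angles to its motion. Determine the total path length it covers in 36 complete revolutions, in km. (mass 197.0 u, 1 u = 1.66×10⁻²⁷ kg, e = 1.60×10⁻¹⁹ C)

r = mv/(qB) = 3.77 m, so one revolution covers 2πr = 23.7 m.
In 36 revolutions: L = 36·2πr = 853 m.

L ≈ 0.853 km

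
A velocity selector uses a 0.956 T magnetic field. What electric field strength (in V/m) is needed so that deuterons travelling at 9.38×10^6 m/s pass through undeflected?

E ≈ 8.97×10^6 V/m

qE = qvB ⇒ E = vB = (9.38×10^6)(0.956) = 8.97×10^6 V/m.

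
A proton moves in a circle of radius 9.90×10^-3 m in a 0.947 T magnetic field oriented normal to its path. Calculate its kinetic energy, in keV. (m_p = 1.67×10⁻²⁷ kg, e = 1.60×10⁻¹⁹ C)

v = qBr/m = (1×1.60×10^-19)(0.947)(9.90×10^-3) / (1.67×10^-27) = 8.98×10^5 m/s.
K = ½mv² = 0.5·(1.67×10^-27)·(8.98×10^5)² = 6.74×10^-16 J = 4.21 keV.

K ≈ 4.21 keV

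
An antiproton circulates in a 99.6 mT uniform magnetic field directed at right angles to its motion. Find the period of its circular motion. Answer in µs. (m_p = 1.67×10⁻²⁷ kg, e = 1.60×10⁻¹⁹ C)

T ≈ 0.658 µs

The cyclotron period is independent of speed: T = 2πm/(qB).
T = 2π(1.67×10^-27) / [(1×1.60×10^-19)(0.0996)] = 6.58×10^-7 s.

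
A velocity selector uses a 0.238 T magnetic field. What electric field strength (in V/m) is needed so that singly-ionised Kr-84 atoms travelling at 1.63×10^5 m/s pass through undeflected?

qE = qvB ⇒ E = vB = (1.63×10^5)(0.238) = 3.88×10^4 V/m.

E ≈ 3.88×10^4 V/m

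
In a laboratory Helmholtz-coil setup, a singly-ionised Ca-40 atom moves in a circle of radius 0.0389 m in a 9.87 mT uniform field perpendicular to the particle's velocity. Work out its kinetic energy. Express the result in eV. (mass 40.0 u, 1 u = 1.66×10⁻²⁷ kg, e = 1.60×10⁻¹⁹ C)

K ≈ 0.178 eV

v = qBr/m = (1×1.60×10^-19)(9.87×10^-3)(0.0389) / (6.64×10^-26) = 925 m/s.
K = ½mv² = 0.5·(6.64×10^-26)·(925)² = 2.84×10^-20 J = 0.178 eV.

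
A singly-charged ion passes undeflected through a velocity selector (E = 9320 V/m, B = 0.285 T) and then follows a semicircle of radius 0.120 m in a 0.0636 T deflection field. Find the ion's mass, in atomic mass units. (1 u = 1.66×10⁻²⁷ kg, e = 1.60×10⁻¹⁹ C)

m ≈ 22.5 u

v = E/B₁ = 3.27×10^4 m/s.
From r = mv/(qB₂), m = qB₂r/v = (1×1.60×10^-19)(0.0636)(0.120) / (3.27×10^4) = 3.73×10^-26 kg.
In atomic mass units: m = 3.73×10^-26 / 1.66×10^-27 = 22.5 u.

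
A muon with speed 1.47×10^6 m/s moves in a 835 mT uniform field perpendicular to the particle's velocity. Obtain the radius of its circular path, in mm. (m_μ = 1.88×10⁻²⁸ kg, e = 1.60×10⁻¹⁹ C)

The magnetic force provides the centripetal force: qvB = mv²/r, so r = mv/(qB).
r = (1.88×10^-28 kg)(1.47×10^6 m/s) / [(1×1.60×10^-19 C)(0.835 T)] = 2.07×10^-3 m.

r ≈ 2.07 mm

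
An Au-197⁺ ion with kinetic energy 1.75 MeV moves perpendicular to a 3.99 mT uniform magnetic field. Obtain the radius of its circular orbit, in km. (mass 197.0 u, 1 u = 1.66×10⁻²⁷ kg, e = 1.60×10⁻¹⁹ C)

r ≈ 0.670 km

Convert the energy: K = 1.75 MeV = 2.80×10^-13 J.
v = √(2K/m) = √(2·2.80×10^-13/3.27×10^-25) = 1.31×10^6 m/s.
r = mv/(qB) = (3.27×10^-25)(1.31×10^6) / [(1×1.60×10^-19)(3.99×10^-3)] = 670 m.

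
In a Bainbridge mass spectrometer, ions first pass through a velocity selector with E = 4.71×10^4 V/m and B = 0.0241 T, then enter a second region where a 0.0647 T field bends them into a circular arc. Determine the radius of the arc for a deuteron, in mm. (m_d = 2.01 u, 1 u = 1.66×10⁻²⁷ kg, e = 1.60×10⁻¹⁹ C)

r ≈ 630 mm

The selector passes v = E/B = 4.71×10^4/0.0241 = 1.95×10^6 m/s.
In the deflection region, r = mv/(qB₂) = (3.34×10^-27)(1.95×10^6) / [(1×1.60×10^-19)(0.0647)] = 0.630 m.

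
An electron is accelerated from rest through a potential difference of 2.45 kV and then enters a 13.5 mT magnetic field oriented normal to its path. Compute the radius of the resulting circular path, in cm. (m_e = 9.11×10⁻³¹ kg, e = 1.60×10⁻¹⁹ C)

The kinetic energy gained is K = qV = (1×1.60×10^-19)(2450) = 3.92×10^-16 J.
v = √(2K/m) = 2.93×10^7 m/s.
r = mv/(qB) = (9.11×10^-31)(2.93×10^7) / [(1×1.60×10^-19)(0.0135)] = 0.0124 m.

r ≈ 1.24 cm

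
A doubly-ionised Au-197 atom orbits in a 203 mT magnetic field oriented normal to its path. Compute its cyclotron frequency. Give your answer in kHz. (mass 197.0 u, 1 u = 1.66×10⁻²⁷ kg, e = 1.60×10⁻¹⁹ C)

f ≈ 31.6 kHz

f = qB/(2πm) = (2×1.60×10^-19)(0.203) / [2π(3.27×10^-25)] = 3.16×10^4 Hz.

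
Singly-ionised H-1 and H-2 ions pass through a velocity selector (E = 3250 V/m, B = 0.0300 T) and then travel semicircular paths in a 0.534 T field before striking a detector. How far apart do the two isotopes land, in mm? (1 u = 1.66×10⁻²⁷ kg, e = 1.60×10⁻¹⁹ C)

Δd ≈ 4.21 mm

Both emerge at v = E/B₁ = 1.08×10^5 m/s.
r = mv/(qB₂), so r₁ = 2.10×10^-3 m and r₂ = 4.21×10^-3 m, giving Δr = 2.10×10^-3 m.
After a semicircle each ion lands a diameter 2r from the entry slit, so the separation is 2Δr = 4.21×10^-3 m.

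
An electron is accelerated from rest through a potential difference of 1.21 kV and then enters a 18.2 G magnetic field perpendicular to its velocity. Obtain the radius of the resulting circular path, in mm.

r ≈ 64.5 mm

The kinetic energy gained is K = qV = (1×1.60×10^-19)(1210) = 1.94×10^-16 J.
v = √(2K/m) = 2.06×10^7 m/s.
r = mv/(qB) = (9.11×10^-31)(2.06×10^7) / [(1×1.60×10^-19)(1.82×10^-3)] = 0.0645 m.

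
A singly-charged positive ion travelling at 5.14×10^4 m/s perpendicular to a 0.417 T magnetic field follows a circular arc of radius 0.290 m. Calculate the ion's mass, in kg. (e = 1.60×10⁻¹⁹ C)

m ≈ 3.76×10^-25 kg

qvB = mv²/r ⇒ m = qBr/v.
m = (1×1.60×10^-19)(0.417)(0.290) / (5.14×10^4) = 3.76×10^-25 kg.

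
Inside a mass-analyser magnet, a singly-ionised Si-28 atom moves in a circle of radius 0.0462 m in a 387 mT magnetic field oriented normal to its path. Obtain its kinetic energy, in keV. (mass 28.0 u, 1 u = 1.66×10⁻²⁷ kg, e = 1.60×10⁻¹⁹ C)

v = qBr/m = (1×1.60×10^-19)(0.387)(0.0462) / (4.65×10^-26) = 6.15×10^4 m/s.
K = ½mv² = 0.5·(4.65×10^-26)·(6.15×10^4)² = 8.80×10^-17 J = 0.550 keV.

K ≈ 0.550 keV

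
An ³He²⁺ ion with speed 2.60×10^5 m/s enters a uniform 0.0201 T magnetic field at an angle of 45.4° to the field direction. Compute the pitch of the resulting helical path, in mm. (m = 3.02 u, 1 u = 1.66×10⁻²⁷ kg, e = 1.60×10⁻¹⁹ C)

The velocity component along B is v∥ = v cos45.4° = 1.83×10^5 m/s.
The cyclotron period T = 2πm/(qB) = 4.90×10^-6 s is set by m, q, B alone.
Pitch = v∥·T = (1.83×10^5)(4.90×10^-6) = 0.894 m.

pitch ≈ 894 mm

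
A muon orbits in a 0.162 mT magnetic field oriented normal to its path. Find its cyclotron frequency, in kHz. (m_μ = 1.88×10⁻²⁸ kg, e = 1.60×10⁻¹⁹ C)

f ≈ 21.9 kHz

f = qB/(2πm) = (1×1.60×10^-19)(1.62×10^-4) / [2π(1.88×10^-28)] = 2.19×10^4 Hz.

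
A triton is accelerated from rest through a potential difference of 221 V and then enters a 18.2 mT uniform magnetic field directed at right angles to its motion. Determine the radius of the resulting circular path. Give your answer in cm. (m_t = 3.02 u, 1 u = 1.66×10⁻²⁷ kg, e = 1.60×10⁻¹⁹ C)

The kinetic energy gained is K = qV = (1×1.60×10^-19)(221) = 3.54×10^-17 J.
v = √(2K/m) = 1.19×10^5 m/s.
r = mv/(qB) = (5.01×10^-27)(1.19×10^5) / [(1×1.60×10^-19)(0.0182)] = 0.204 m.

r ≈ 20.4 cm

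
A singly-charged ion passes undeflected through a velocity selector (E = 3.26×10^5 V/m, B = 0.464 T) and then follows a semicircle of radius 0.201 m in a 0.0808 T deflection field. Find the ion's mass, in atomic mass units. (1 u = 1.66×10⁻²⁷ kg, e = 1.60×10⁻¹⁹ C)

v = E/B₁ = 7.03×10^5 m/s.
From r = mv/(qB₂), m = qB₂r/v = (1×1.60×10^-19)(0.0808)(0.201) / (7.03×10^5) = 3.70×10^-27 kg.
In atomic mass units: m = 3.70×10^-27 / 1.66×10^-27 = 2.23 u.

m ≈ 2.23 u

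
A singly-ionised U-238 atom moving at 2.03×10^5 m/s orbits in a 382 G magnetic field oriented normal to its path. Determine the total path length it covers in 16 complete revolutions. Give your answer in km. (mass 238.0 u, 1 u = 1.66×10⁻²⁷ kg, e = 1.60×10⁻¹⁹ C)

L ≈ 1.32 km

r = mv/(qB) = 13.1 m, so one revolution covers 2πr = 82.4 m.
In 16 revolutions: L = 16·2πr = 1320 m.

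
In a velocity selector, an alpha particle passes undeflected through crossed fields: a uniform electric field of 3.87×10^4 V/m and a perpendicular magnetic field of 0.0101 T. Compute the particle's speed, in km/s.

For zero net force, qE = qvB, so v = E/B.
v = (3.87×10^4) / (0.0101) = 3.83×10^6 m/s.

v ≈ 3830 km/s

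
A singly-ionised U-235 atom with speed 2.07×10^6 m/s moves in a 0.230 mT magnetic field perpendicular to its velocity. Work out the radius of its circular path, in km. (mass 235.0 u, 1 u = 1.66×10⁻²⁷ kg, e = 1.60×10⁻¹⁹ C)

r ≈ 21.9 km

The magnetic force provides the centripetal force: qvB = mv²/r, so r = mv/(qB).
r = (3.90×10^-25 kg)(2.07×10^6 m/s) / [(1×1.60×10^-19 C)(2.30×10^-4 T)] = 2.19×10^4 m.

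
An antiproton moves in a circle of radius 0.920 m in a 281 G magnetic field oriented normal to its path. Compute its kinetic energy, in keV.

K ≈ 32.0 keV

v = qBr/m = (1×1.60×10^-19)(0.0281)(0.920) / (1.67×10^-27) = 2.48×10^6 m/s.
K = ½mv² = 0.5·(1.67×10^-27)·(2.48×10^6)² = 5.12×10^-15 J = 32.0 keV.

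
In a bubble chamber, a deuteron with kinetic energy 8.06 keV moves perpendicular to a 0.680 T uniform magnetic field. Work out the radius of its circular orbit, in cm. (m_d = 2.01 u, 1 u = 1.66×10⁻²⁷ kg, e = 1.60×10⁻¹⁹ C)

Convert the energy: K = 8.06 keV = 1.29×10^-15 J.
v = √(2K/m) = √(2·1.29×10^-15/3.34×10^-27) = 8.79×10^5 m/s.
r = mv/(qB) = (3.34×10^-27)(8.79×10^5) / [(1×1.60×10^-19)(0.680)] = 0.0270 m.

r ≈ 2.70 cm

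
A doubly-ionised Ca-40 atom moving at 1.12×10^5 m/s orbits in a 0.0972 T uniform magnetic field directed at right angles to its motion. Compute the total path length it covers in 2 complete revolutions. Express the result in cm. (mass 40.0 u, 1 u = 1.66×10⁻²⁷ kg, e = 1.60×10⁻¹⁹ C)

r = mv/(qB) = 0.239 m, so one revolution covers 2πr = 1.50 m.
In 2 revolutions: L = 2·2πr = 3.00 m.

L ≈ 300 cm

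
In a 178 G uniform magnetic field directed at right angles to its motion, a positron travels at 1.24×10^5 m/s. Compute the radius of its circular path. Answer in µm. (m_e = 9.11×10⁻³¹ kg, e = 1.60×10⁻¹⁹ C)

r ≈ 39.7 µm

The magnetic force provides the centripetal force: qvB = mv²/r, so r = mv/(qB).
r = (9.11×10^-31 kg)(1.24×10^5 m/s) / [(1×1.60×10^-19 C)(0.0178 T)] = 3.97×10^-5 m.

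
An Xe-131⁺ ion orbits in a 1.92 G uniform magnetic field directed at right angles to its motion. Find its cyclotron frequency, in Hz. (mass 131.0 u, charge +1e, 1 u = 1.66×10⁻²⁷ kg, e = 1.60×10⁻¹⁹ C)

f = qB/(2πm) = (1×1.60×10^-19)(1.92×10^-4) / [2π(2.17×10^-25)] = 22.5 Hz.

f ≈ 22.5 Hz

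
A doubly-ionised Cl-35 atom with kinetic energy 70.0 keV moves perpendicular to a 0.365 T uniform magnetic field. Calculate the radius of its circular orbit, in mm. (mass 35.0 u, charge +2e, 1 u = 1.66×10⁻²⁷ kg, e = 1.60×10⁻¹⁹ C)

Convert the energy: K = 70.0 keV = 1.12×10^-14 J.
v = √(2K/m) = √(2·1.12×10^-14/5.81×10^-26) = 6.21×10^5 m/s.
r = mv/(qB) = (5.81×10^-26)(6.21×10^5) / [(2×1.60×10^-19)(0.365)] = 0.309 m.

r ≈ 309 mm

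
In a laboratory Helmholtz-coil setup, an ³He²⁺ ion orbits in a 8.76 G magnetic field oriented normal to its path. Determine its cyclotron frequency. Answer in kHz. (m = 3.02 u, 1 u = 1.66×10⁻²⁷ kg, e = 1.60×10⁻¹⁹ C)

f = qB/(2πm) = (2×1.60×10^-19)(8.76×10^-4) / [2π(5.01×10^-27)] = 8900 Hz.

f ≈ 8.90 kHz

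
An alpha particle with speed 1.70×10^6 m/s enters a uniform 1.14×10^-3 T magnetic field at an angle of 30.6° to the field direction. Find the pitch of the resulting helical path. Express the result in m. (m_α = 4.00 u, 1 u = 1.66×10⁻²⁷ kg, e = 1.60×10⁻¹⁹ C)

pitch ≈ 167 m

The velocity component along B is v∥ = v cos30.6° = 1.46×10^6 m/s.
The cyclotron period T = 2πm/(qB) = 1.14×10^-4 s is set by m, q, B alone.
Pitch = v∥·T = (1.46×10^6)(1.14×10^-4) = 167 m.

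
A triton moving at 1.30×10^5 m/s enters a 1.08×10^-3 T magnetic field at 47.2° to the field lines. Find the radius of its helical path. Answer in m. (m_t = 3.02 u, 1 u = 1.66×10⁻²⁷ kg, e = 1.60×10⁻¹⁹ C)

Only the perpendicular component v⊥ = v sin47.2° = 9.54×10^4 m/s is bent by the field.
r = m v⊥ /(qB) = (5.01×10^-27)(9.54×10^4) / [(1×1.60×10^-19)(1.08×10^-3)] = 2.77 m.

r ≈ 2.77 m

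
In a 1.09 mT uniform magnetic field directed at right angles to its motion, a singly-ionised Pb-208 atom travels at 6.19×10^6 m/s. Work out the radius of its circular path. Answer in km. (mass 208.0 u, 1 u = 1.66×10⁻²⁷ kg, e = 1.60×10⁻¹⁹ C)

r ≈ 12.3 km

The magnetic force provides the centripetal force: qvB = mv²/r, so r = mv/(qB).
r = (3.45×10^-25 kg)(6.19×10^6 m/s) / [(1×1.60×10^-19 C)(1.09×10^-3 T)] = 1.23×10^4 m.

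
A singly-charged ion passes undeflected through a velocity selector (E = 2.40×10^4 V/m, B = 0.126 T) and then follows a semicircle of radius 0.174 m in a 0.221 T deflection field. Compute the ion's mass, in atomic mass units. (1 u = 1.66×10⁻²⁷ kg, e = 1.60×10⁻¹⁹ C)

m ≈ 19.5 u

v = E/B₁ = 1.90×10^5 m/s.
From r = mv/(qB₂), m = qB₂r/v = (1×1.60×10^-19)(0.221)(0.174) / (1.90×10^5) = 3.23×10^-26 kg.
In atomic mass units: m = 3.23×10^-26 / 1.66×10^-27 = 19.5 u.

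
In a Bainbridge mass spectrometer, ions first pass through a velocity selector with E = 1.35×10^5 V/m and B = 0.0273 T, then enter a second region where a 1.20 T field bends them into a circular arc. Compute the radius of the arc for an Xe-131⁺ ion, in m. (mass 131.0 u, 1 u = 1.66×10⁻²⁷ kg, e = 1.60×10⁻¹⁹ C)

The selector passes v = E/B = 1.35×10^5/0.0273 = 4.95×10^6 m/s.
In the deflection region, r = mv/(qB₂) = (2.17×10^-25)(4.95×10^6) / [(1×1.60×10^-19)(1.20)] = 5.60 m.

r ≈ 5.60 m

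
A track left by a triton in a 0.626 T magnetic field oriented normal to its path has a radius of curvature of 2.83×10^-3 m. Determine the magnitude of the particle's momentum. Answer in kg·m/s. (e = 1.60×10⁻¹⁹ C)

p ≈ 2.83×10^-22 kg·m/s

Since qvB = mv²/r, the momentum p = mv = qBr.
p = (1×1.60×10^-19)(0.626)(2.83×10^-3) = 2.83×10^-22 kg·m/s.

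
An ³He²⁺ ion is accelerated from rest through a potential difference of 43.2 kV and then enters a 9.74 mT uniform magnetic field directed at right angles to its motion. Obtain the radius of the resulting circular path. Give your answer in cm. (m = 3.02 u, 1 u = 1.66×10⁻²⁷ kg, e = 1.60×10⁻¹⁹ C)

The kinetic energy gained is K = qV = (2×1.60×10^-19)(4.32×10^4) = 1.38×10^-14 J.
v = √(2K/m) = 2.35×10^6 m/s.
r = mv/(qB) = (5.01×10^-27)(2.35×10^6) / [(2×1.60×10^-19)(9.74×10^-3)] = 3.78 m.

r ≈ 378 cm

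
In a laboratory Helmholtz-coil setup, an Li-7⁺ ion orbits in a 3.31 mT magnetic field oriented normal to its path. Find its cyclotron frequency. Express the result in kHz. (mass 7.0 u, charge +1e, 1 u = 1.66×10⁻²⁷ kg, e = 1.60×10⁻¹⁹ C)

f = qB/(2πm) = (1×1.60×10^-19)(3.31×10^-3) / [2π(1.16×10^-26)] = 7250 Hz.

f ≈ 7.25 kHz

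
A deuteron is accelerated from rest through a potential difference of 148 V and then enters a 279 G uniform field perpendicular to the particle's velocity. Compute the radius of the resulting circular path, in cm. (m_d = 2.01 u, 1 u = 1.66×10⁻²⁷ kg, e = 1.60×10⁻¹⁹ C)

The kinetic energy gained is K = qV = (1×1.60×10^-19)(148) = 2.37×10^-17 J.
v = √(2K/m) = 1.19×10^5 m/s.
r = mv/(qB) = (3.34×10^-27)(1.19×10^5) / [(1×1.60×10^-19)(0.0279)] = 0.0890 m.

r ≈ 8.90 cm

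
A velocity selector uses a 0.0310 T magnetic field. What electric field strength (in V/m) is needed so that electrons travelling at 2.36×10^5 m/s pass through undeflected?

E ≈ 7320 V/m

qE = qvB ⇒ E = vB = (2.36×10^5)(0.0310) = 7320 V/m.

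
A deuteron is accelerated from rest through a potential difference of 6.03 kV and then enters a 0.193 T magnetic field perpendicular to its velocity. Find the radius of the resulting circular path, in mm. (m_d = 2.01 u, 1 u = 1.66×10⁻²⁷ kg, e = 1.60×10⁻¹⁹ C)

The kinetic energy gained is K = qV = (1×1.60×10^-19)(6030) = 9.65×10^-16 J.
v = √(2K/m) = 7.60×10^5 m/s.
r = mv/(qB) = (3.34×10^-27)(7.60×10^5) / [(1×1.60×10^-19)(0.193)] = 0.0822 m.

r ≈ 82.2 mm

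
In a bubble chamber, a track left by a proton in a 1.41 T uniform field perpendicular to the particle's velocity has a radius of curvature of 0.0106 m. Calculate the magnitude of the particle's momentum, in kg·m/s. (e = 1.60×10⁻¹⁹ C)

p ≈ 2.39×10^-21 kg·m/s

Since qvB = mv²/r, the momentum p = mv = qBr.
p = (1×1.60×10^-19)(1.41)(0.0106) = 2.39×10^-21 kg·m/s.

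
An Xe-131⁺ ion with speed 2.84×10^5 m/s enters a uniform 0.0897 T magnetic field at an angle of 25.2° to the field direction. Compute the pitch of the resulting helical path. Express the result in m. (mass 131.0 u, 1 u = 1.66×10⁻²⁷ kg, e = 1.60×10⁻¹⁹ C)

The velocity component along B is v∥ = v cos25.2° = 2.57×10^5 m/s.
The cyclotron period T = 2πm/(qB) = 9.52×10^-5 s is set by m, q, B alone.
Pitch = v∥·T = (2.57×10^5)(9.52×10^-5) = 24.5 m.

pitch ≈ 24.5 m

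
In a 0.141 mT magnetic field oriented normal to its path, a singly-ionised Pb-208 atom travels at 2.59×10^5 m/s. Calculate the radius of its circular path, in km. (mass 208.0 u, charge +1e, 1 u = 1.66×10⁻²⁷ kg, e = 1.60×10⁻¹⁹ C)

r ≈ 3.96 km

The magnetic force provides the centripetal force: qvB = mv²/r, so r = mv/(qB).
r = (3.45×10^-25 kg)(2.59×10^5 m/s) / [(1×1.60×10^-19 C)(1.41×10^-4 T)] = 3960 m.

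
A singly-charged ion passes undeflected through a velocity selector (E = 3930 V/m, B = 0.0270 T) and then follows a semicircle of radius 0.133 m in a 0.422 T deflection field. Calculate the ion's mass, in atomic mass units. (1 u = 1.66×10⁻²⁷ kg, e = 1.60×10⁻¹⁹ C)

v = E/B₁ = 1.46×10^5 m/s.
From r = mv/(qB₂), m = qB₂r/v = (1×1.60×10^-19)(0.422)(0.133) / (1.46×10^5) = 6.17×10^-26 kg.
In atomic mass units: m = 6.17×10^-26 / 1.66×10^-27 = 37.2 u.

m ≈ 37.2 u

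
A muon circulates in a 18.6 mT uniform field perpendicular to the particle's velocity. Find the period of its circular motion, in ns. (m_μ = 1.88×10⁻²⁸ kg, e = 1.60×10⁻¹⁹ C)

The cyclotron period is independent of speed: T = 2πm/(qB).
T = 2π(1.88×10^-28) / [(1×1.60×10^-19)(0.0186)] = 3.97×10^-7 s.

T ≈ 397 ns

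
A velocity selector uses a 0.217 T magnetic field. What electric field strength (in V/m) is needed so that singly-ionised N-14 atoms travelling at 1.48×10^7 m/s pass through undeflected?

E ≈ 3.21×10^6 V/m

qE = qvB ⇒ E = vB = (1.48×10^7)(0.217) = 3.21×10^6 V/m.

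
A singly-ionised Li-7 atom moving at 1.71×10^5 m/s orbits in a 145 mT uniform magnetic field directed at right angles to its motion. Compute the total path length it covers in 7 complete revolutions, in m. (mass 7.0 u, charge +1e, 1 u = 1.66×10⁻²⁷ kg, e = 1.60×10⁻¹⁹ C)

r = mv/(qB) = 0.0856 m, so one revolution covers 2πr = 0.538 m.
In 7 revolutions: L = 7·2πr = 3.77 m.

L ≈ 3.77 m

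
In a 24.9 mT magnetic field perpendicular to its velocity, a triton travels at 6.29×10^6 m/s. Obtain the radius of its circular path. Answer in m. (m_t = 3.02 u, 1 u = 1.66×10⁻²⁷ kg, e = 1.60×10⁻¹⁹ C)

The magnetic force provides the centripetal force: qvB = mv²/r, so r = mv/(qB).
r = (5.01×10^-27 kg)(6.29×10^6 m/s) / [(1×1.60×10^-19 C)(0.0249 T)] = 7.91 m.

r ≈ 7.91 m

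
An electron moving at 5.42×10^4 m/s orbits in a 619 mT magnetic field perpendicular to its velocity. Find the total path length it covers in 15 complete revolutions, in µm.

r = mv/(qB) = 4.99×10^-7 m, so one revolution covers 2πr = 3.13×10^-6 m.
In 15 revolutions: L = 15·2πr = 4.70×10^-5 m.

L ≈ 47.0 µm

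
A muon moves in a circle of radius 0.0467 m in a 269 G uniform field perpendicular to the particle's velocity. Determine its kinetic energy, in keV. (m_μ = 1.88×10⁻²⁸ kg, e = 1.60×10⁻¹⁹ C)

v = qBr/m = (1×1.60×10^-19)(0.0269)(0.0467) / (1.88×10^-28) = 1.07×10^6 m/s.
K = ½mv² = 0.5·(1.88×10^-28)·(1.07×10^6)² = 1.07×10^-16 J = 0.672 keV.

K ≈ 0.672 keV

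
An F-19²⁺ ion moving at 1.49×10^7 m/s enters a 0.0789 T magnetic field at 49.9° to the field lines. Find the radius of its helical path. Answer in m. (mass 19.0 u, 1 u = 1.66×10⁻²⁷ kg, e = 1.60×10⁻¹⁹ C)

Only the perpendicular component v⊥ = v sin49.9° = 1.14×10^7 m/s is bent by the field.
r = m v⊥ /(qB) = (3.15×10^-26)(1.14×10^7) / [(2×1.60×10^-19)(0.0789)] = 14.2 m.

r ≈ 14.2 m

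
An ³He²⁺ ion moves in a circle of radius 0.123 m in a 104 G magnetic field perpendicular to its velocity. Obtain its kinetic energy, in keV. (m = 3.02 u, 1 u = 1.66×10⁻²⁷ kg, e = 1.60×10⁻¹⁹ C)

v = qBr/m = (2×1.60×10^-19)(0.0104)(0.123) / (5.01×10^-27) = 8.17×10^4 m/s.
K = ½mv² = 0.5·(5.01×10^-27)·(8.17×10^4)² = 1.67×10^-17 J = 0.104 keV.

K ≈ 0.104 keV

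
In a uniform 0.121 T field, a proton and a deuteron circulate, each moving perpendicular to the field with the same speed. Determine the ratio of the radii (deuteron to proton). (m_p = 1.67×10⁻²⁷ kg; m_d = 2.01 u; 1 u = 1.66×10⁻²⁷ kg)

ratio ≈ 2.00

r = mv/(qB) ⇒ at equal v, r ∝ m/q.
r_{deuteron}/r_{proton} = 2.00.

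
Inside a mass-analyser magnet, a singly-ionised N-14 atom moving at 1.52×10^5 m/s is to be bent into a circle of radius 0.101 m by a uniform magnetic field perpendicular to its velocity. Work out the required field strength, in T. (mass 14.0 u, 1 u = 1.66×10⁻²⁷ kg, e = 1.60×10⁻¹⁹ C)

qvB = mv²/r gives B = mv/(qr).
B = (2.32×10^-26)(1.52×10^5) / [(1×1.60×10^-19)(0.101)] = 0.219 T.

B ≈ 0.219 T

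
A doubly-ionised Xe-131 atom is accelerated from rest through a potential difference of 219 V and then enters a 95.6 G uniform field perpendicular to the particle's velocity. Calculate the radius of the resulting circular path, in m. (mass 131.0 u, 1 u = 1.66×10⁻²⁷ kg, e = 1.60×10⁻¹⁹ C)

r ≈ 1.80 m

The kinetic energy gained is K = qV = (2×1.60×10^-19)(219) = 7.01×10^-17 J.
v = √(2K/m) = 2.54×10^4 m/s.
r = mv/(qB) = (2.17×10^-25)(2.54×10^4) / [(2×1.60×10^-19)(9.56×10^-3)] = 1.80 m.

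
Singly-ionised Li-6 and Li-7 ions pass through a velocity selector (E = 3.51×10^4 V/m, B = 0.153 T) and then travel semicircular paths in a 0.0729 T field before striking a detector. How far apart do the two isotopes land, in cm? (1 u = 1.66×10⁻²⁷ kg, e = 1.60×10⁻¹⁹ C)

Both emerge at v = E/B₁ = 2.29×10^5 m/s.
r = mv/(qB₂), so r₁ = 0.1959 m and r₂ = 0.2285 m, giving Δr = 0.0326 m.
After a semicircle each ion lands a diameter 2r from the entry slit, so the separation is 2Δr = 0.0653 m.

Δd ≈ 6.53 cm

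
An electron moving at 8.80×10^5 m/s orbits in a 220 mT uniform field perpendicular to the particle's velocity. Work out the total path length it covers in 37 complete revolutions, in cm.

r = mv/(qB) = 2.28×10^-5 m, so one revolution covers 2πr = 1.43×10^-4 m.
In 37 revolutions: L = 37·2πr = 5.29×10^-3 m.

L ≈ 0.529 cm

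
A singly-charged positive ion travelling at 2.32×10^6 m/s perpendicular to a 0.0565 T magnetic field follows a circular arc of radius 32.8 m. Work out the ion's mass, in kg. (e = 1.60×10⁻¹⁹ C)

m ≈ 1.28×10^-25 kg

qvB = mv²/r ⇒ m = qBr/v.
m = (1×1.60×10^-19)(0.0565)(32.8) / (2.32×10^6) = 1.28×10^-25 kg.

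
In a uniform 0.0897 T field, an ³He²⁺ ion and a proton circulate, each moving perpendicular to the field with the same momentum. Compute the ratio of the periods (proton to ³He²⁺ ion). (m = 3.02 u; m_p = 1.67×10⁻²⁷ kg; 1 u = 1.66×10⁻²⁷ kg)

ratio ≈ 0.666

T = 2πm/(qB) is independent of speed, so T₂/T₁ = (m₂/q₂)/(m₁/q₁).
T_{proton}/T_{³He²⁺ ion} = (1.67×10^-27/1e) / (5.01×10^-27/2e) = 0.666.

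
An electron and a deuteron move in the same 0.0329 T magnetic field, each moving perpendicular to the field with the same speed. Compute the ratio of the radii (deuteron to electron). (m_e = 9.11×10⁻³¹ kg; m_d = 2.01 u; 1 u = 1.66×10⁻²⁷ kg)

ratio ≈ 3660

r = mv/(qB) ⇒ at equal v, r ∝ m/q.
r_{deuteron}/r_{electron} = 3660.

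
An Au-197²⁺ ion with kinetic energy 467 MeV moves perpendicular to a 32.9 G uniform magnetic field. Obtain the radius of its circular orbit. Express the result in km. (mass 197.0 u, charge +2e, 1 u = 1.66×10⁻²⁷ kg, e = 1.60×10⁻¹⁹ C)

r ≈ 6.64 km

Convert the energy: K = 467 MeV = 7.47×10^-11 J.
v = √(2K/m) = √(2·7.47×10^-11/3.27×10^-25) = 2.14×10^7 m/s.
r = mv/(qB) = (3.27×10^-25)(2.14×10^7) / [(2×1.60×10^-19)(3.29×10^-3)] = 6640 m.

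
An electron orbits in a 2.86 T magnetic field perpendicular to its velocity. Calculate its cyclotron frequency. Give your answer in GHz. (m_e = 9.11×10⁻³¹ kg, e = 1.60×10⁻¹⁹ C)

f = qB/(2πm) = (1×1.60×10^-19)(2.86) / [2π(9.11×10^-31)] = 7.99×10^10 Hz.

f ≈ 79.9 GHz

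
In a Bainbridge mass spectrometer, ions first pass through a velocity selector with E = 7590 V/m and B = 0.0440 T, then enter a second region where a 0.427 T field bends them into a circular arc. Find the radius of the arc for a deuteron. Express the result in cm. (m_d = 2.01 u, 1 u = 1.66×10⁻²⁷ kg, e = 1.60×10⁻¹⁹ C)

The selector passes v = E/B = 7590/0.0440 = 1.73×10^5 m/s.
In the deflection region, r = mv/(qB₂) = (3.34×10^-27)(1.73×10^5) / [(1×1.60×10^-19)(0.427)] = 8.42×10^-3 m.

r ≈ 0.842 cm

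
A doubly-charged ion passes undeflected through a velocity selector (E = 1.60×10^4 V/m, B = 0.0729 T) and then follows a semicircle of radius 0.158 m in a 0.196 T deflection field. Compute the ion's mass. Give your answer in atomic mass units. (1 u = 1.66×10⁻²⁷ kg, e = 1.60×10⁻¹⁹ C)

v = E/B₁ = 2.19×10^5 m/s.
From r = mv/(qB₂), m = qB₂r/v = (2×1.60×10^-19)(0.196)(0.158) / (2.19×10^5) = 4.52×10^-26 kg.
In atomic mass units: m = 4.52×10^-26 / 1.66×10^-27 = 27.2 u.

m ≈ 27.2 u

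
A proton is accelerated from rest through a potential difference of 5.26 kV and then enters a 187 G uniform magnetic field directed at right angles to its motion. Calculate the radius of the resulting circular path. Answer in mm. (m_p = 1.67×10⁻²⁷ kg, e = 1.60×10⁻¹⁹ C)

The kinetic energy gained is K = qV = (1×1.60×10^-19)(5260) = 8.42×10^-16 J.
v = √(2K/m) = 1.00×10^6 m/s.
r = mv/(qB) = (1.67×10^-27)(1.00×10^6) / [(1×1.60×10^-19)(0.0187)] = 0.560 m.

r ≈ 560 mm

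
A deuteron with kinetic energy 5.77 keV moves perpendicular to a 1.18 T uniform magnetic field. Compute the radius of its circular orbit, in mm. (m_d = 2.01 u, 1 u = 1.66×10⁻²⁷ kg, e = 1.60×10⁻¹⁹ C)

Convert the energy: K = 5.77 keV = 9.23×10^-16 J.
v = √(2K/m) = √(2·9.23×10^-16/3.34×10^-27) = 7.44×10^5 m/s.
r = mv/(qB) = (3.34×10^-27)(7.44×10^5) / [(1×1.60×10^-19)(1.18)] = 0.0131 m.

r ≈ 13.1 mm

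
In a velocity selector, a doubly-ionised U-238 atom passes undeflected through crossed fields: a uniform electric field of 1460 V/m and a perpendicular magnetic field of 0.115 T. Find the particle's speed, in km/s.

For zero net force, qE = qvB, so v = E/B.
v = (1460) / (0.115) = 1.27×10^4 m/s.

v ≈ 12.7 km/s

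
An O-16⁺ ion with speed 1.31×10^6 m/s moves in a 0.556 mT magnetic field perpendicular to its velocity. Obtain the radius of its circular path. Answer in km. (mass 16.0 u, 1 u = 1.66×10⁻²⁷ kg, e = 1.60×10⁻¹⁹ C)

r ≈ 0.391 km

The magnetic force provides the centripetal force: qvB = mv²/r, so r = mv/(qB).
r = (2.66×10^-26 kg)(1.31×10^6 m/s) / [(1×1.60×10^-19 C)(5.56×10^-4 T)] = 391 m.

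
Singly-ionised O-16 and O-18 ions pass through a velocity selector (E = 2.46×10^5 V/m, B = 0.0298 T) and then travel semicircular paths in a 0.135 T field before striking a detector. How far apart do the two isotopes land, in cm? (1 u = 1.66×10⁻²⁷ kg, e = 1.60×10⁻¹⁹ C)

Δd ≈ 254 cm

Both emerge at v = E/B₁ = 8.26×10^6 m/s.
r = mv/(qB₂), so r₁ = 10.15 m and r₂ = 11.42 m, giving Δr = 1.27 m.
After a semicircle each ion lands a diameter 2r from the entry slit, so the separation is 2Δr = 2.54 m.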